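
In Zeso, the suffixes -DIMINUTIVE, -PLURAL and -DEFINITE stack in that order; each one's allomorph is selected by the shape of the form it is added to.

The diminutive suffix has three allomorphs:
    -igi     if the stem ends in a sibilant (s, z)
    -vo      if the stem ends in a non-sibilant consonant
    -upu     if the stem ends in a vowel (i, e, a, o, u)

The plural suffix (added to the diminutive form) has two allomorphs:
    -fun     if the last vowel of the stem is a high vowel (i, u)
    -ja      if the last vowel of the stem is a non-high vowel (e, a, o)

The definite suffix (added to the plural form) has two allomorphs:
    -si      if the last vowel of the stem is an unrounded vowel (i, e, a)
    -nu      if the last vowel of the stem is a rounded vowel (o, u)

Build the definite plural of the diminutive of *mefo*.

mefoupufunnu

*mefo*: final sound = /o/, a vowel → -upu → *mefoupu*.
The diminutive form *mefoupu* — last vowel /u/ (a high vowel) → -fun → *mefoupufun*.
Since the last vowel of the plural form *mefoupufun* is /u/ (a rounded vowel), it takes -nu, giving *mefoupufunnu*.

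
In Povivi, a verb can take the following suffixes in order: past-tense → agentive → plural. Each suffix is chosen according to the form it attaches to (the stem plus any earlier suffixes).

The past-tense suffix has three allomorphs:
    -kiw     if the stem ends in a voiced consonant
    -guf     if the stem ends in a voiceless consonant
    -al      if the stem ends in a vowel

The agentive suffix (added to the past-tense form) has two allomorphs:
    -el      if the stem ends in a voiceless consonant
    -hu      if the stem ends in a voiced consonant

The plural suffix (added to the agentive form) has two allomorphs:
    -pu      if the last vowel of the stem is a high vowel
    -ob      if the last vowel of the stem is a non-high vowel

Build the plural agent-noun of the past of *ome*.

omealhupu

*ome* — final sound /e/ (a vowel) → -al → *omeal*.
The final consonant of the past-tense form *omeal* is /l/, which is voiced, so the agentive suffix is -hu, giving *omealhu*.
The last vowel of the agentive form *omealhu* is /u/, which is a high vowel, so the plural suffix is -pu, giving *omealhupu*.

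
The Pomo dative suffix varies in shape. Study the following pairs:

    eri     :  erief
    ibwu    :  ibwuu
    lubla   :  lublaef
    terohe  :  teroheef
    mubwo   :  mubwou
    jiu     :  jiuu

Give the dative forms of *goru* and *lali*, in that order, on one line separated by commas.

goruu, lalief

The pattern is rounding harmony: -u when the last vowel of the stem is a rounded vowel (*ibwu*, *mubwo*, *jiu*); -ef when the last vowel of the stem is an unrounded vowel (*eri*, *lubla*, *terohe*).
Since the last vowel of *goru* is /u/ (a rounded vowel), it takes -u, giving *goruu*.
*lali* — last vowel /i/ (an unrounded vowel) → -ef → *lalief*.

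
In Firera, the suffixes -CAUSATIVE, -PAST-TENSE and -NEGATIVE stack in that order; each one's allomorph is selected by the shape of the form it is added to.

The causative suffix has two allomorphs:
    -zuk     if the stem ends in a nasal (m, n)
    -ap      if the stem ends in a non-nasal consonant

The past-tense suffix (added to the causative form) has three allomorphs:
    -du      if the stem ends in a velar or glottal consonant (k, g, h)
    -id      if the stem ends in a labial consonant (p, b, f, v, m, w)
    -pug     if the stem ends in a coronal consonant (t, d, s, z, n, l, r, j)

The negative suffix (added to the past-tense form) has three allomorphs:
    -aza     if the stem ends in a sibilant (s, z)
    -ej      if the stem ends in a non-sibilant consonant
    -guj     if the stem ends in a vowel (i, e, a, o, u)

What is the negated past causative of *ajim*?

ajimzukduguj

Since the final consonant of *ajim* is /m/ (a nasal), it takes -zuk, giving *ajimzuk*.
Since the final consonant of the causative form *ajimzuk* is /k/ (velar/glottal), it takes -du, giving *ajimzukdu*.
Since the final sound of the past-tense form *ajimzukdu* is /u/ (a vowel), it takes -guj, giving *ajimzukduguj*.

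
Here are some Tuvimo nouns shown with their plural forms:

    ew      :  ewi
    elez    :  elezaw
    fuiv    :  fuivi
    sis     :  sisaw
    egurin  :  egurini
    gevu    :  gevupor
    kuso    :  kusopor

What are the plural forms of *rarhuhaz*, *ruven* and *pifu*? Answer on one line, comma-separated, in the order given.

The suffix is conditioned by the final sound: -aw when the stem ends in a sibilant (*elez*, *sis*); -i when the stem ends in a non-sibilant consonant (*ew*, *fuiv*, *egurin*); -por when the stem ends in a vowel (*gevu*, *kuso*).
The final sound of *rarhuhaz* is /z/, which is a sibilant, so the suffix is -aw, giving *rarhuhazaw*.
*ruven*: final sound = /n/, a non-sibilant consonant → -i → *ruveni*.
*pifu*: final sound = /u/, a vowel → -por → *pifupor*.

rarhuhazaw, ruveni, pifupor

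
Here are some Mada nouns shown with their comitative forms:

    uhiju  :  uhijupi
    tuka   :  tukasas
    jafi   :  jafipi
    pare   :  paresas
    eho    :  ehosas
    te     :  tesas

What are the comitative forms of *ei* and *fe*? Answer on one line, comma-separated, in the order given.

Looking at the last vowel of each stem: -pi when the last vowel of the stem is a high vowel (*uhiju*, *jafi*); -sas when the last vowel of the stem is a non-high vowel (*tuka*, *pare*, *eho*, *te*).
The last vowel of *ei* is /i/, which is a high vowel, so the suffix is -pi, giving *eipi*.
The last vowel of *fe* is /e/, which is a non-high vowel, so the suffix is -sas, giving *fesas*.

eipi, fesas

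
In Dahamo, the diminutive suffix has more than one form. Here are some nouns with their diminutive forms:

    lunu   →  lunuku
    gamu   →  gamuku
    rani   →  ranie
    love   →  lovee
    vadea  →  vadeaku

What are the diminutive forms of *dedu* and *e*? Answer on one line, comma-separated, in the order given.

Looking at the last vowel of each stem: -e when the last vowel of the stem is a front vowel (*rani*, *love*); -ku when the last vowel of the stem is a back vowel (*lunu*, *gamu*, *vadea*).
Since the last vowel of *dedu* is /u/ (a back vowel), it takes -ku, giving *deduku*.
*e* — last vowel /e/ (a front vowel) → -e → *ee*.

deduku, ee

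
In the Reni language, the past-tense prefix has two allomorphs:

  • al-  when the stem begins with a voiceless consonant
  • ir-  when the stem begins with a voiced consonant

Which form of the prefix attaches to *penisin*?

*penisin* — first consonant /p/ (voiceless) → al-.

al-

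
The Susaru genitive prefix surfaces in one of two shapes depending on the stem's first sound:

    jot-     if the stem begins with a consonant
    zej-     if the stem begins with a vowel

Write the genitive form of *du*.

*du* — first sound /d/ (a consonant) → jot- → *jotdu*.

jotdu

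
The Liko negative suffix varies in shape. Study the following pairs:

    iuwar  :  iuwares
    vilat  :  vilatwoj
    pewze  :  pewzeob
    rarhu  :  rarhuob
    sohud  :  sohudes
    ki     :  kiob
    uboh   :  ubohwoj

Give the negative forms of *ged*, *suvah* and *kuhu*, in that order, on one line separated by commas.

The pattern is voicing of the final sound: -woj when the stem ends in a voiceless consonant (*vilat*, *uboh*); -es when the stem ends in a voiced consonant (*iuwar*, *sohud*); -ob when the stem ends in a vowel (*pewze*, *rarhu*, *ki*).
The final sound of *ged* is /d/, which is a voiced consonant, so the suffix is -es, giving *gedes*.
*suvah* — final sound /h/ (a voiceless consonant) → -woj → *suvahwoj*.
*kuhu*: final sound = /u/, a vowel → -ob → *kuhuob*.

gedes, suvahwoj, kuhuob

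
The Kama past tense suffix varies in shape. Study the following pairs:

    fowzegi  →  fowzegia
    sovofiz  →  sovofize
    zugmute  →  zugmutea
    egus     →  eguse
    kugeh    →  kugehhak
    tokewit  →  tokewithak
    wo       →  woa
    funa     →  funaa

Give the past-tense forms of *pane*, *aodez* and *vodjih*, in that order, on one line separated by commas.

The alternation tracks the final sound of the stem — -e when the stem ends in a sibilant (*sovofiz*, *egus*); -hak when the stem ends in a non-sibilant consonant (*kugeh*, *tokewit*); -a when the stem ends in a vowel (*fowzegi*, *zugmute*, *wo*, *funa*).
*pane*: final sound = /e/, a vowel → -a → *panea*.
*aodez*: final sound = /z/, a sibilant → -e → *aodeze*.
*vodjih* — final sound /h/ (a non-sibilant consonant) → -hak → *vodjihhak*.

panea, aodeze, vodjihhak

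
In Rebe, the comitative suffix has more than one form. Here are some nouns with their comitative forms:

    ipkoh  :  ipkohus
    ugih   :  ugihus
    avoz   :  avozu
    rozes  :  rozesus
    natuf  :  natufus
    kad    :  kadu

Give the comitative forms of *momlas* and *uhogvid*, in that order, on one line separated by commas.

momlasus, uhogvidu

The suffix is conditioned by the final consonant: -us when the stem ends in a voiceless consonant (*ipkoh*, *ugih*, *rozes*, *natuf*); -u when the stem ends in a voiced consonant (*avoz*, *kad*).
The final consonant of *momlas* is /s/, which is voiceless, so the suffix is -us, giving *momlasus*.
The final consonant of *uhogvid* is /d/, which is voiced, so the suffix is -u, giving *uhogvidu*.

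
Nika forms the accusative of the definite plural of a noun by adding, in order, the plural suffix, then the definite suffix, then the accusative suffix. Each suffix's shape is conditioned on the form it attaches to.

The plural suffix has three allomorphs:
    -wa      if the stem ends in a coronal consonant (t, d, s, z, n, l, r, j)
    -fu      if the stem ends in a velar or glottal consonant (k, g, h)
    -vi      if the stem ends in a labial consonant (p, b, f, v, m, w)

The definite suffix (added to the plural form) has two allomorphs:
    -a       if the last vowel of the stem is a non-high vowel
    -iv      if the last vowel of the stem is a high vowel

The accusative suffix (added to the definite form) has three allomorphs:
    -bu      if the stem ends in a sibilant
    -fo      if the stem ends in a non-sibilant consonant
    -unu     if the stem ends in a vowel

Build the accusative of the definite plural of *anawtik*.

anawtikfuivfo

*anawtik*: final consonant = /k/, velar/glottal → -fu → *anawtikfu*.
Since the last vowel of the plural form *anawtikfu* is /u/ (a high vowel), it takes -iv, giving *anawtikfuiv*.
Since the final sound of the definite form *anawtikfuiv* is /v/ (a non-sibilant consonant), it takes -fo, giving *anawtikfuivfo*.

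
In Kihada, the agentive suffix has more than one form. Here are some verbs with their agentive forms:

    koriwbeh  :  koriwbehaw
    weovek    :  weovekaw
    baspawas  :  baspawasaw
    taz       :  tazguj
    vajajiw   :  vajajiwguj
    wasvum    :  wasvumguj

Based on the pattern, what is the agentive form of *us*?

The pattern is voicing of the final consonant: -aw when the stem ends in a voiceless consonant (*koriwbeh*, *weovek*, *baspawas*); -guj when the stem ends in a voiced consonant (*taz*, *vajajiw*, *wasvum*).
Since the final consonant of *us* is /s/ (voiceless), it takes -aw, giving *usaw*.

usaw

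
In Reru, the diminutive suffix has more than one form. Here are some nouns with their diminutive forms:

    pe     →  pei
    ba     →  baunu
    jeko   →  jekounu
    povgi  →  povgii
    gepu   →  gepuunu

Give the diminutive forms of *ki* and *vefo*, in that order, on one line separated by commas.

kii, vefounu

The alternation tracks the last vowel of the stem — -i when the last vowel of the stem is a front vowel (*pe*, *povgi*); -unu when the last vowel of the stem is a back vowel (*ba*, *jeko*, *gepu*).
The last vowel of *ki* is /i/, which is a front vowel, so the suffix is -i, giving *kii*.
*vefo*: last vowel = /o/, a back vowel → -unu → *vefounu*.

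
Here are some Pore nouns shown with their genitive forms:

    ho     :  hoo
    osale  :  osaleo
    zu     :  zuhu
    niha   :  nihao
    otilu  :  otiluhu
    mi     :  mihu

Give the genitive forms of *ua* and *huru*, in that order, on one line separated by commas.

uao, huruhu

The pattern is height harmony: -hu when the last vowel of the stem is a high vowel (*zu*, *otilu*, *mi*); -o when the last vowel of the stem is a non-high vowel (*ho*, *osale*, *niha*).
*ua* — last vowel /a/ (a non-high vowel) → -o → *uao*.
*huru* — last vowel /u/ (a high vowel) → -hu → *huruhu*.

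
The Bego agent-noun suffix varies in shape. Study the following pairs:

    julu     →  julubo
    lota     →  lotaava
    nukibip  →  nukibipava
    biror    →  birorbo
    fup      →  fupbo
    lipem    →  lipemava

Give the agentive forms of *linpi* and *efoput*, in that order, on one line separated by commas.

linpiava, efoputbo

The alternation tracks the last vowel of the stem — -bo when the last vowel of the stem is a rounded vowel (*julu*, *biror*, *fup*); -ava when the last vowel of the stem is an unrounded vowel (*lota*, *nukibip*, *lipem*).
*linpi*: last vowel = /i/, an unrounded vowel → -ava → *linpiava*.
*efoput*: last vowel = /u/, a rounded vowel → -bo → *efoputbo*.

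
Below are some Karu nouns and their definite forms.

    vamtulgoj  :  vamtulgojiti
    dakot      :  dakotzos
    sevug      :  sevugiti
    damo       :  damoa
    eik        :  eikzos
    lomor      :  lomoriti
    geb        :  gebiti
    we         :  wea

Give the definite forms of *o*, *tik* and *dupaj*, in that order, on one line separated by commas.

oa, tikzos, dupajiti

The pattern is voicing of the final sound: -zos when the stem ends in a voiceless consonant (*dakot*, *eik*); -iti when the stem ends in a voiced consonant (*vamtulgoj*, *sevug*, *lomor*, *geb*); -a when the stem ends in a vowel (*damo*, *we*).
Since the final sound of *o* is /o/ (a vowel), it takes -a, giving *oa*.
Since the final sound of *tik* is /k/ (a voiceless consonant), it takes -zos, giving *tikzos*.
The final sound of *dupaj* is /j/, which is a voiced consonant, so the suffix is -iti, giving *dupajiti*.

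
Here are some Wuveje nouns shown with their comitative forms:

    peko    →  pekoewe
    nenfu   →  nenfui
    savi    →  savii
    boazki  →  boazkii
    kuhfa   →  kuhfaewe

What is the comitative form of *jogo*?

jogoewe

Looking at the last vowel of each stem: -i when the last vowel of the stem is a high vowel (*nenfu*, *savi*, *boazki*); -ewe when the last vowel of the stem is a non-high vowel (*peko*, *kuhfa*).
Since the last vowel of *jogo* is /o/ (a non-high vowel), it takes -ewe, giving *jogoewe*.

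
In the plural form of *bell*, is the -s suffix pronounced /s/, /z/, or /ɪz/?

The stem *bell* ends in a voiced non-sibilant sound.
The plural suffix surfaces as /ɪz/ after sibilants, /s/ after other voiceless consonants, and /z/ after other voiced sounds.
So the plural -s on *bell* is pronounced /z/.

/z/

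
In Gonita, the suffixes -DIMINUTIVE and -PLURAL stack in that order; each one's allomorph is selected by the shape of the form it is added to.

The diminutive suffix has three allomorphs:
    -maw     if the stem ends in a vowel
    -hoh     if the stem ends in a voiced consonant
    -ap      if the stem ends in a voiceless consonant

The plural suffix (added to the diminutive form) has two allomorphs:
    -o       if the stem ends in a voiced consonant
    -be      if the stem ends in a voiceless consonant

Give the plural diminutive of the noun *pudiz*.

*pudiz*: final sound = /z/, a voiced consonant → -hoh → *pudizhoh*.
The final consonant of the diminutive form *pudizhoh* is /h/, which is voiceless, so the plural suffix is -be, giving *pudizhohbe*.

pudizhohbe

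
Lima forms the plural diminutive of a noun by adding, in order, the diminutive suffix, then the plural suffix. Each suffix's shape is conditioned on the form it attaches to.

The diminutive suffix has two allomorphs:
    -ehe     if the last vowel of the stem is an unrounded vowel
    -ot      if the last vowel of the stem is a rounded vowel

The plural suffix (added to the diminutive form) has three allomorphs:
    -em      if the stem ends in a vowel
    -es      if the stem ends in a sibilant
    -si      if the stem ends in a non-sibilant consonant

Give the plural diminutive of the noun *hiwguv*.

hiwguvotsi

Since the last vowel of *hiwguv* is /u/ (a rounded vowel), it takes -ot, giving *hiwguvot*.
Since the final sound of the diminutive form *hiwguvot* is /t/ (a non-sibilant consonant), it takes -si, giving *hiwguvotsi*.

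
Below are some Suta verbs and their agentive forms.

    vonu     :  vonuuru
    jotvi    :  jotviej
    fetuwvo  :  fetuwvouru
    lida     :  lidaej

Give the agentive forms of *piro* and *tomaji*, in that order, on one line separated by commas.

pirouru, tomajiej

The pattern is rounding harmony: -uru when the last vowel of the stem is a rounded vowel (*vonu*, *fetuwvo*); -ej when the last vowel of the stem is an unrounded vowel (*jotvi*, *lida*).
Since the last vowel of *piro* is /o/ (a rounded vowel), it takes -uru, giving *pirouru*.
Since the last vowel of *tomaji* is /i/ (an unrounded vowel), it takes -ej, giving *tomajiej*.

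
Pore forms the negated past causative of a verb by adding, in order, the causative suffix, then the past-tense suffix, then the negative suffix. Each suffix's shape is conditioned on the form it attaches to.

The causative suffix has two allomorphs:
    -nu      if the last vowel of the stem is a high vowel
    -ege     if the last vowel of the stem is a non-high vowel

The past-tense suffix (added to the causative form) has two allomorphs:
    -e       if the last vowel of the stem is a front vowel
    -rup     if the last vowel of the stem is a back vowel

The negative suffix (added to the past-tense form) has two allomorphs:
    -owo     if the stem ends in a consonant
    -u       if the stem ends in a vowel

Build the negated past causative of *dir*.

*dir*: last vowel = /i/, a high vowel → -nu → *dirnu*.
The causative form *dirnu*: last vowel = /u/, a back vowel → -rup → *dirnurup*.
The past-tense form *dirnurup* — final sound /p/ (a consonant) → -owo → *dirnurupowo*.

dirnurupowo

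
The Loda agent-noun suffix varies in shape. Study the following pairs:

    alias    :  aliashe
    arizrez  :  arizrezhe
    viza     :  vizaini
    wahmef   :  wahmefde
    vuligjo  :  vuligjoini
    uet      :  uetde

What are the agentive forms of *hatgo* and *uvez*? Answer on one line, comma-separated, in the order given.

hatgoini, uvezhe

The alternation tracks the final sound of the stem — -he when the stem ends in a sibilant (*alias*, *arizrez*); -de when the stem ends in a non-sibilant consonant (*wahmef*, *uet*); -ini when the stem ends in a vowel (*viza*, *vuligjo*).
The final sound of *hatgo* is /o/, which is a vowel, so the suffix is -ini, giving *hatgoini*.
*uvez* — final sound /z/ (a sibilant) → -he → *uvezhe*.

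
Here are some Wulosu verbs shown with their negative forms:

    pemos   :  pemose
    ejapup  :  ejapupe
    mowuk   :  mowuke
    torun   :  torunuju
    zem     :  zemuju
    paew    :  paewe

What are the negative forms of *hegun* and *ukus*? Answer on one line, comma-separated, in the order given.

The suffix is conditioned by the final consonant: -uju when the stem ends in a nasal (*torun*, *zem*); -e when the stem ends in a non-nasal consonant (*pemos*, *ejapup*, *mowuk*, *paew*).
*hegun*: final consonant = /n/, a nasal → -uju → *hegunuju*.
Since the final consonant of *ukus* is /s/ (non-nasal), it takes -e, giving *ukuse*.

hegunuju, ukuse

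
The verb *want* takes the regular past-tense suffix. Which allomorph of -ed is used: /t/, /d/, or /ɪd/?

The stem *want* ends in /t/ or /d/.
The -ed suffix is realized as /ɪd/ after /t, d/; as /t/ after other voiceless consonants; and as /d/ after other voiced sounds.
So -ed on *want* is pronounced /ɪd/.

/ɪd/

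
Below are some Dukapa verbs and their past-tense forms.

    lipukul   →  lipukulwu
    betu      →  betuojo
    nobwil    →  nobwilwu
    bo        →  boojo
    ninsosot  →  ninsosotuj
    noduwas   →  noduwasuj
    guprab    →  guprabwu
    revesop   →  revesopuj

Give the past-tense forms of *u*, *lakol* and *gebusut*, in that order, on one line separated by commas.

The alternation tracks the final sound of the stem — -uj when the stem ends in a voiceless consonant (*ninsosot*, *noduwas*, *revesop*); -wu when the stem ends in a voiced consonant (*lipukul*, *nobwil*, *guprab*); -ojo when the stem ends in a vowel (*betu*, *bo*).
Since the final sound of *u* is /u/ (a vowel), it takes -ojo, giving *uojo*.
The final sound of *lakol* is /l/, which is a voiced consonant, so the suffix is -wu, giving *lakolwu*.
*gebusut* — final sound /t/ (a voiceless consonant) → -uj → *gebusutuj*.

uojo, lakolwu, gebusutuj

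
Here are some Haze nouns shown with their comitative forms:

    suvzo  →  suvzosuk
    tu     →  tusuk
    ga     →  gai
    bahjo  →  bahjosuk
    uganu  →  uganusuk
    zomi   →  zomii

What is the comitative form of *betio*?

The pattern is rounding harmony: -suk when the last vowel of the stem is a rounded vowel (*suvzo*, *tu*, *bahjo*, *uganu*); -i when the last vowel of the stem is an unrounded vowel (*ga*, *zomi*).
*betio*: last vowel = /o/, a rounded vowel → -suk → *betiosuk*.

betiosuk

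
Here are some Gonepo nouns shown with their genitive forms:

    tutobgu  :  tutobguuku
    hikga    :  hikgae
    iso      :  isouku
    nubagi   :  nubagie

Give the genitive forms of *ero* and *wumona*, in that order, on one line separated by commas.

The suffix is conditioned by the last vowel: -uku when the last vowel of the stem is a rounded vowel (*tutobgu*, *iso*); -e when the last vowel of the stem is an unrounded vowel (*hikga*, *nubagi*).
*ero* — last vowel /o/ (a rounded vowel) → -uku → *erouku*.
*wumona*: last vowel = /a/, an unrounded vowel → -e → *wumonae*.

erouku, wumonae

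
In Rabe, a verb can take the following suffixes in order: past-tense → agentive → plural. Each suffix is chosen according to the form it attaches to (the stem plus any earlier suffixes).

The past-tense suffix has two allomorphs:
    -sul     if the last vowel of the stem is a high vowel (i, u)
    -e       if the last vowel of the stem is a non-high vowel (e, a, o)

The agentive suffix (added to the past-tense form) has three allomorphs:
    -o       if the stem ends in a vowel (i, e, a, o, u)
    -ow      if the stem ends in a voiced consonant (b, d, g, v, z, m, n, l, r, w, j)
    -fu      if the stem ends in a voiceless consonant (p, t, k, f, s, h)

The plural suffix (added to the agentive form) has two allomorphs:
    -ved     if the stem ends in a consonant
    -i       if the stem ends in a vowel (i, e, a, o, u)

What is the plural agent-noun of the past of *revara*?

Since the last vowel of *revara* is /a/ (a non-high vowel), it takes -e, giving *revarae*.
The final sound of the past-tense form *revarae* is /e/, which is a vowel, so the agentive suffix is -o, giving *revaraeo*.
Since the final sound of the agentive form *revaraeo* is /o/ (a vowel), it takes -i, giving *revaraeoi*.

revaraeoi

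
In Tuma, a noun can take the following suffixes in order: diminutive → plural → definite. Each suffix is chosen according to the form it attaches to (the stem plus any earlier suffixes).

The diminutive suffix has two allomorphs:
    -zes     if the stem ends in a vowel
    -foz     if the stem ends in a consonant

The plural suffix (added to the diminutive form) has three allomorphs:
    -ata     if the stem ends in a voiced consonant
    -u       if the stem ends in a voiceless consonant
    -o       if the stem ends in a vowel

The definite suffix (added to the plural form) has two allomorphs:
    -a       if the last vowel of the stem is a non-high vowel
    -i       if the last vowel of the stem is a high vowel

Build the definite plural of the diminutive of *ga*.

Since the final sound of *ga* is /a/ (a vowel), it takes -zes, giving *gazes*.
The final sound of the diminutive form *gazes* is /s/, which is a voiceless consonant, so the plural suffix is -u, giving *gazesu*.
The plural form *gazesu* — last vowel /u/ (a high vowel) → -i → *gazesui*.

gazesui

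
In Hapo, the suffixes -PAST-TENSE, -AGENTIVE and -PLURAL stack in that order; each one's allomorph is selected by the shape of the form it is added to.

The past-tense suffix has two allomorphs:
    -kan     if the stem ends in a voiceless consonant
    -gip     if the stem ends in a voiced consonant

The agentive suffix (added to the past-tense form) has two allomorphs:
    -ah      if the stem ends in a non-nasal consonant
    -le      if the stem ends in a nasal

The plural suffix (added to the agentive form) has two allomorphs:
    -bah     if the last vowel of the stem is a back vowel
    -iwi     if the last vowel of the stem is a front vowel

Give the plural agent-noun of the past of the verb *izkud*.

*izkud*: final consonant = /d/, voiced → -gip → *izkudgip*.
The past-tense form *izkudgip*: final consonant = /p/, non-nasal → -ah → *izkudgipah*.
The agentive form *izkudgipah*: last vowel = /a/, a back vowel → -bah → *izkudgipahbah*.

izkudgipahbah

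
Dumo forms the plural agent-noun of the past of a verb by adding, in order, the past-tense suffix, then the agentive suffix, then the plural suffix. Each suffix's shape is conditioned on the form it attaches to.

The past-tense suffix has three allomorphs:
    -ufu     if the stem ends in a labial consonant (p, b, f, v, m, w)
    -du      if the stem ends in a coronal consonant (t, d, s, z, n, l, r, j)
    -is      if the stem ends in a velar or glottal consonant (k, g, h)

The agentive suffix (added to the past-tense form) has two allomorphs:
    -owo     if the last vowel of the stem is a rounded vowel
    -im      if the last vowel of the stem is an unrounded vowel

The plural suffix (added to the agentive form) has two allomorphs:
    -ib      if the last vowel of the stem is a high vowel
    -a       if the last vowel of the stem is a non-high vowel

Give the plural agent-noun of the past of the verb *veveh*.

The final consonant of *veveh* is /h/, which is velar/glottal, so the past-tense suffix is -is, giving *vevehis*.
Since the last vowel of the past-tense form *vevehis* is /i/ (an unrounded vowel), it takes -im, giving *vevehisim*.
Since the last vowel of the agentive form *vevehisim* is /i/ (a high vowel), it takes -ib, giving *vevehisimib*.

vevehisimib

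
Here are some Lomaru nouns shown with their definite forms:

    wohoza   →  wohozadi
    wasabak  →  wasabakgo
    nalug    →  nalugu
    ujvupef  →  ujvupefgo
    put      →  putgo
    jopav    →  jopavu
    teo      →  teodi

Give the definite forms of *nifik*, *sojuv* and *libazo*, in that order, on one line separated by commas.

The suffix is conditioned by the final sound: -go when the stem ends in a voiceless consonant (*wasabak*, *ujvupef*, *put*); -u when the stem ends in a voiced consonant (*nalug*, *jopav*); -di when the stem ends in a vowel (*wohoza*, *teo*).
Since the final sound of *nifik* is /k/ (a voiceless consonant), it takes -go, giving *nifikgo*.
Since the final sound of *sojuv* is /v/ (a voiced consonant), it takes -u, giving *sojuvu*.
The final sound of *libazo* is /o/, which is a vowel, so the suffix is -di, giving *libazodi*.

nifikgo, sojuvu, libazodi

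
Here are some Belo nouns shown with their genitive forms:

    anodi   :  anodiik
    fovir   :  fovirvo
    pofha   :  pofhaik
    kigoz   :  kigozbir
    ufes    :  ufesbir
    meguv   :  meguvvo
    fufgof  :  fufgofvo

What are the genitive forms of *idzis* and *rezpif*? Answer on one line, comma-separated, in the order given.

idzisbir, rezpifvo

Looking at the final sound of each stem: -bir when the stem ends in a sibilant (*kigoz*, *ufes*); -vo when the stem ends in a non-sibilant consonant (*fovir*, *meguv*, *fufgof*); -ik when the stem ends in a vowel (*anodi*, *pofha*).
Since the final sound of *idzis* is /s/ (a sibilant), it takes -bir, giving *idzisbir*.
Since the final sound of *rezpif* is /f/ (a non-sibilant consonant), it takes -vo, giving *rezpifvo*.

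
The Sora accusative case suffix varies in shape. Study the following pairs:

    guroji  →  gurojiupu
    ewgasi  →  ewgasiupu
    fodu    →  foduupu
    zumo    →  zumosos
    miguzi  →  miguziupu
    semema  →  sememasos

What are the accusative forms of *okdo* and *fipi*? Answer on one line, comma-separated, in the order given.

okdosos, fipiupu

The alternation tracks the last vowel of the stem — -upu when the last vowel of the stem is a high vowel (*guroji*, *ewgasi*, *fodu*, *miguzi*); -sos when the last vowel of the stem is a non-high vowel (*zumo*, *semema*).
*okdo* — last vowel /o/ (a non-high vowel) → -sos → *okdosos*.
*fipi* — last vowel /i/ (a high vowel) → -upu → *fipiupu*.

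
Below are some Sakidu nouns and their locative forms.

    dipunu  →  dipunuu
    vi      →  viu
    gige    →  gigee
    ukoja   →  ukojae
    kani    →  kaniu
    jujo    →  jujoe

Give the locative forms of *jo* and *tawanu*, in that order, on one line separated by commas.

joe, tawanuu

The alternation tracks the last vowel of the stem — -u when the last vowel of the stem is a high vowel (*dipunu*, *vi*, *kani*); -e when the last vowel of the stem is a non-high vowel (*gige*, *ukoja*, *jujo*).
*jo* — last vowel /o/ (a non-high vowel) → -e → *joe*.
The last vowel of *tawanu* is /u/, which is a high vowel, so the suffix is -u, giving *tawanuu*.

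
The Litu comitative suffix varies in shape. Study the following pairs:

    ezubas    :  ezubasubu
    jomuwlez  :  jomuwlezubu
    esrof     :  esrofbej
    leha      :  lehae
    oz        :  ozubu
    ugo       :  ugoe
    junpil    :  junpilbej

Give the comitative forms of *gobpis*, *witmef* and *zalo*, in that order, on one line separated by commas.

The suffix is conditioned by the final sound: -ubu when the stem ends in a sibilant (*ezubas*, *jomuwlez*, *oz*); -bej when the stem ends in a non-sibilant consonant (*esrof*, *junpil*); -e when the stem ends in a vowel (*leha*, *ugo*).
*gobpis* — final sound /s/ (a sibilant) → -ubu → *gobpisubu*.
*witmef* — final sound /f/ (a non-sibilant consonant) → -bej → *witmefbej*.
Since the final sound of *zalo* is /o/ (a vowel), it takes -e, giving *zaloe*.

gobpisubu, witmefbej, zaloe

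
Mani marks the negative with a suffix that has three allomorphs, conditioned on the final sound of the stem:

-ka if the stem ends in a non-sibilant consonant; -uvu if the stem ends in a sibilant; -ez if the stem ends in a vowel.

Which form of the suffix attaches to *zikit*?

*zikit* — final sound /t/ (a non-sibilant consonant) → -ka.

-ka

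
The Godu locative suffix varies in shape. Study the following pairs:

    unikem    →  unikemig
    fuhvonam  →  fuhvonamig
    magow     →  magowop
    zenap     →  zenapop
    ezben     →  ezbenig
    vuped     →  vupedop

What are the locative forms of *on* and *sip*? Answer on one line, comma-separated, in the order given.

The pattern is nasality of the final consonant: -ig when the stem ends in a nasal (*unikem*, *fuhvonam*, *ezben*); -op when the stem ends in a non-nasal consonant (*magow*, *zenap*, *vuped*).
*on* — final consonant /n/ (a nasal) → -ig → *onig*.
The final consonant of *sip* is /p/, which is non-nasal, so the suffix is -op, giving *sipop*.

onig, sipop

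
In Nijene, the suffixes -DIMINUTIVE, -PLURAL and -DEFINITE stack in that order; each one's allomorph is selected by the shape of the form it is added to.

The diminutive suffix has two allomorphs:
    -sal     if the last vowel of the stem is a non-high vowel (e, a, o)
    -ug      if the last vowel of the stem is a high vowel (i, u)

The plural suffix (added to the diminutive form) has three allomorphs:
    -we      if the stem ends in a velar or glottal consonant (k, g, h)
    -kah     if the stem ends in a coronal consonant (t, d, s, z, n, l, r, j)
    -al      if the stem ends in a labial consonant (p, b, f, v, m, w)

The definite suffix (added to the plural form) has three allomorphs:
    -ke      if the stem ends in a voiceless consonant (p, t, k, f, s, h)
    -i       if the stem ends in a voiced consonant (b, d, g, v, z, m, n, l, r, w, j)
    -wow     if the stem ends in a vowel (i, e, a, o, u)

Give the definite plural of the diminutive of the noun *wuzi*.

wuziugwewow

*wuzi* — last vowel /i/ (a high vowel) → -ug → *wuziug*.
The final consonant of the diminutive form *wuziug* is /g/, which is velar/glottal, so the plural suffix is -we, giving *wuziugwe*.
The plural form *wuziugwe* — final sound /e/ (a vowel) → -wow → *wuziugwewow*.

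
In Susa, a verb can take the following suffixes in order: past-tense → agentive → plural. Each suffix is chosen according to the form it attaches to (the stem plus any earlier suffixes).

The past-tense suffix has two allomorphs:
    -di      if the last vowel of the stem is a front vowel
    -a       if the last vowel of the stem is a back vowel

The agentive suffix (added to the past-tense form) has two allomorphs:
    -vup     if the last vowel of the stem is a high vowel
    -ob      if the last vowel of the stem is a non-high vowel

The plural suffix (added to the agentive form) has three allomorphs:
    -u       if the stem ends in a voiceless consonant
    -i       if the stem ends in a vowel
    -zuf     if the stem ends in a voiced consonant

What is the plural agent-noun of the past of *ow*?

owaobzuf

*ow*: last vowel = /o/, a back vowel → -a → *owa*.
The past-tense form *owa* — last vowel /a/ (a non-high vowel) → -ob → *owaob*.
The final sound of the agentive form *owaob* is /b/, which is a voiced consonant, so the plural suffix is -zuf, giving *owaobzuf*.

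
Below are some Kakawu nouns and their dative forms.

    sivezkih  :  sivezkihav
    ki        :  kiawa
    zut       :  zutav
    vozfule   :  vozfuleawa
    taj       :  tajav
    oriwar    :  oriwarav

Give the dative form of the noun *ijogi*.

The pattern is consonant vs. vowel: -av when the stem ends in a consonant (*sivezkih*, *zut*, *taj*, *oriwar*); -awa when the stem ends in a vowel (*ki*, *vozfule*).
*ijogi*: final sound = /i/, a vowel → -awa → *ijogiawa*.

ijogiawa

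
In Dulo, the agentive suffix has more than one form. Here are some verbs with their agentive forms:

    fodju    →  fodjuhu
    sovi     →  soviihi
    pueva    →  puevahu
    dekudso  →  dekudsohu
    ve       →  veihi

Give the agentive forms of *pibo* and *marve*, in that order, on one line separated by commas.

Looking at the last vowel of each stem: -ihi when the last vowel of the stem is a front vowel (*sovi*, *ve*); -hu when the last vowel of the stem is a back vowel (*fodju*, *pueva*, *dekudso*).
The last vowel of *pibo* is /o/, which is a back vowel, so the suffix is -hu, giving *pibohu*.
*marve*: last vowel = /e/, a front vowel → -ihi → *marveihi*.

pibohu, marveihi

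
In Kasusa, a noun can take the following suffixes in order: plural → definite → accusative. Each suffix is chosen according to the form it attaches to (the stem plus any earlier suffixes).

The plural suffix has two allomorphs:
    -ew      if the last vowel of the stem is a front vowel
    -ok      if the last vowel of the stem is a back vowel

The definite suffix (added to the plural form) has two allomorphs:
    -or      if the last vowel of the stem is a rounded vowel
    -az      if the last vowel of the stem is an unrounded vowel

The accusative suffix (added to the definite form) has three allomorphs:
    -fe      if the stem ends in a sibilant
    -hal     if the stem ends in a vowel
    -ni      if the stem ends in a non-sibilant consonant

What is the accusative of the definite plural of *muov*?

Since the last vowel of *muov* is /o/ (a back vowel), it takes -ok, giving *muovok*.
Since the last vowel of the plural form *muovok* is /o/ (a rounded vowel), it takes -or, giving *muovokor*.
The definite form *muovokor* — final sound /r/ (a non-sibilant consonant) → -ni → *muovokorni*.

muovokorni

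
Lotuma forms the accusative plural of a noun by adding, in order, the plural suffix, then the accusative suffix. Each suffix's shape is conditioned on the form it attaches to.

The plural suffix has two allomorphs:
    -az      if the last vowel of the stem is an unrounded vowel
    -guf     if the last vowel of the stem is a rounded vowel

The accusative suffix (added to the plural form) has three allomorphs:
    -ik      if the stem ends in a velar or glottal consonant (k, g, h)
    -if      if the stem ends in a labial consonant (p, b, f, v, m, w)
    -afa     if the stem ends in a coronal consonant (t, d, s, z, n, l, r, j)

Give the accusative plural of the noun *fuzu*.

Since the last vowel of *fuzu* is /u/ (a rounded vowel), it takes -guf, giving *fuzuguf*.
The plural form *fuzuguf* — final consonant /f/ (labial) → -if → *fuzugufif*.

fuzugufif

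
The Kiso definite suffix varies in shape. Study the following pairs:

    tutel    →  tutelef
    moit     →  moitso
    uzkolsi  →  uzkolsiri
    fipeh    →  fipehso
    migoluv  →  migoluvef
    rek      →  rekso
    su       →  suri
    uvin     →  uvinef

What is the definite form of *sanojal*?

sanojalef

The alternation tracks the final sound of the stem — -so when the stem ends in a voiceless consonant (*moit*, *fipeh*, *rek*); -ef when the stem ends in a voiced consonant (*tutel*, *migoluv*, *uvin*); -ri when the stem ends in a vowel (*uzkolsi*, *su*).
*sanojal*: final sound = /l/, a voiced consonant → -ef → *sanojalef*.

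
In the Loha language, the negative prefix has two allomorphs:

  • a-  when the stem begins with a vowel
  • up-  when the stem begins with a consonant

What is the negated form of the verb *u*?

au

The first sound of *u* is /u/, which is a vowel, so the prefix is a-, giving *au*.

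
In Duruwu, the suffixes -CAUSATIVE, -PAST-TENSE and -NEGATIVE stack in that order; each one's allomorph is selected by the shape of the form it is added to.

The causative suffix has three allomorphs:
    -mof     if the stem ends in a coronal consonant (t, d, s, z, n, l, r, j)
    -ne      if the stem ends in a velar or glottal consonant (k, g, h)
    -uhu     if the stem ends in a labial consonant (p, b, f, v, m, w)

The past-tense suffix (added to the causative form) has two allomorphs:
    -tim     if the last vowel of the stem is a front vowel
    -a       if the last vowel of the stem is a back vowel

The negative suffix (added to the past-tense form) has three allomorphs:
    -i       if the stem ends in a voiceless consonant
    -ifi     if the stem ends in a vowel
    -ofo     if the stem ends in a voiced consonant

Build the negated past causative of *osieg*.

Since the final consonant of *osieg* is /g/ (velar/glottal), it takes -ne, giving *osiegne*.
The last vowel of the causative form *osiegne* is /e/, which is a front vowel, so the past-tense suffix is -tim, giving *osiegnetim*.
The final sound of the past-tense form *osiegnetim* is /m/, which is a voiced consonant, so the negative suffix is -ofo, giving *osiegnetimofo*.

osiegnetimofo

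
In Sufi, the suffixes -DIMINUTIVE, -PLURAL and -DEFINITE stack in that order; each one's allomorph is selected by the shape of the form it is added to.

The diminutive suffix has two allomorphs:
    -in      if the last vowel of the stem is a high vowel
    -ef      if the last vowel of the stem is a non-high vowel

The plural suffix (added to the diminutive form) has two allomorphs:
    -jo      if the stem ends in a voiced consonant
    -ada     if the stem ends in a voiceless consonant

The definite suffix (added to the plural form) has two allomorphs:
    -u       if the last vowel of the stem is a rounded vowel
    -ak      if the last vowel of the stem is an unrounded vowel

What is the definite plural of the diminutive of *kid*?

Since the last vowel of *kid* is /i/ (a high vowel), it takes -in, giving *kidin*.
The diminutive form *kidin*: final consonant = /n/, voiced → -jo → *kidinjo*.
Since the last vowel of the plural form *kidinjo* is /o/ (a rounded vowel), it takes -u, giving *kidinjou*.

kidinjou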